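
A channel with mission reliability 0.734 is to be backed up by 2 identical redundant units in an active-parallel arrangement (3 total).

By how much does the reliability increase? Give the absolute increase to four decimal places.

R_before = 0.734
R_after = 1 − (1 − 0.734)^3 = 0.9812
ΔR = 0.9812 − 0.734 = 0.2472

0.2472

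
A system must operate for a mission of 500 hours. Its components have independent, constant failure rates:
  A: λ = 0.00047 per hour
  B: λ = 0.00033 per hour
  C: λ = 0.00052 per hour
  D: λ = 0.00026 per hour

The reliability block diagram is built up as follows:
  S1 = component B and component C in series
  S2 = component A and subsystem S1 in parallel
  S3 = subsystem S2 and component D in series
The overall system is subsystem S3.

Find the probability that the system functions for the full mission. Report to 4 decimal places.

0.8144

R(A) = exp(−0.00047 × 500) = 0.790571
R(B) = exp(−0.00033 × 500) = 0.847894
R(C) = exp(−0.00052 × 500) = 0.771052
R(D) = exp(−0.00026 × 500) = 0.878095
Series (B and C): 0.847894 × 0.771052 = 0.653770
Parallel (A and [0.653770]): 1 − (1 − 0.790571)(1 − 0.653770) = 0.927489
Series ([0.927489] and D): 0.927489 × 0.878095 = 0.8144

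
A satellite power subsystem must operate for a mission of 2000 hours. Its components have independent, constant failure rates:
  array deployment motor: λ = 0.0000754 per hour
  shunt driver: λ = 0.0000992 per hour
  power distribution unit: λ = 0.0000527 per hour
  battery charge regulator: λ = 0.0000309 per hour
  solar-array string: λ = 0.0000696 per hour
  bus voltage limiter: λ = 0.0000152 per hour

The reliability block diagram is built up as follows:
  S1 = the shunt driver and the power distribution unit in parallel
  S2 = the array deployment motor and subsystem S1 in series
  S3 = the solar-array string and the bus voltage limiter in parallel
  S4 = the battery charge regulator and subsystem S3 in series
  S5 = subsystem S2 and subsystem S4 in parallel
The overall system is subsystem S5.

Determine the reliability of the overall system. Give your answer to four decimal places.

R(array deployment motor) = exp(−0.0000754 × 2000) = 0.860020
R(shunt driver) = exp(−0.0000992 × 2000) = 0.820042
R(power distribution unit) = exp(−0.0000527 × 2000) = 0.899964
R(battery charge regulator) = exp(−0.0000309 × 2000) = 0.940071
R(solar-array string) = exp(−0.0000696 × 2000) = 0.870054
R(bus voltage limiter) = exp(−0.0000152 × 2000) = 0.970057
Parallel (shunt driver and power distribution unit): 1 − (1 − 0.820042)(1 − 0.899964) = 0.981998
Series (array deployment motor and [0.981998]): 0.860020 × 0.981998 = 0.844538
Parallel (solar-array string and bus voltage limiter): 1 − (1 − 0.870054)(1 − 0.970057) = 0.996109
Series (battery charge regulator and [0.996109]): 0.940071 × 0.996109 = 0.936413
Parallel ([0.844538] and [0.936413]): 1 − (1 − 0.844538)(1 − 0.936413) = 0.9901

0.9901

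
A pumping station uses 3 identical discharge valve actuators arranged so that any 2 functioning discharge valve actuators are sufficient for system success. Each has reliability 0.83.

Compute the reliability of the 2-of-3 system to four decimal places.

R = Σ_{i=2}^{3} C(3,i) p^i (1−p)^{3−i} with p = 0.83
C(3,2)·0.83^2·0.17^1 = 0.351339
C(3,3)·0.83^3·0.17^0 = 0.571787
Sum = 0.9231

0.9231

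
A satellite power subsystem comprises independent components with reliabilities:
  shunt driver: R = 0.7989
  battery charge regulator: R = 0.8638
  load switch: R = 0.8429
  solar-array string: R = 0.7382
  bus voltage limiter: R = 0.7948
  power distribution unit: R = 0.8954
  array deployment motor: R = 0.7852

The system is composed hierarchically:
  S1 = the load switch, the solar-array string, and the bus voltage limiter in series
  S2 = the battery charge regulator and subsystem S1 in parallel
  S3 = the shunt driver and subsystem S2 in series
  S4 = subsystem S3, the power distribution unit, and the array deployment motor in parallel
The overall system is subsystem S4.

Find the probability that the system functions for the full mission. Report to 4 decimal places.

Series (load switch, solar-array string, and bus voltage limiter): 0.842900 × 0.738200 × 0.794800 = 0.494547
Parallel (battery charge regulator and [0.494547]): 1 − (1 − 0.863800)(1 − 0.494547) = 0.931157
Series (shunt driver and [0.931157]): 0.798900 × 0.931157 = 0.743901
Parallel ([0.743901], power distribution unit, and array deployment motor): 1 − (1 − 0.743901)(1 − 0.895400)(1 − 0.785200) = 0.9942

0.9942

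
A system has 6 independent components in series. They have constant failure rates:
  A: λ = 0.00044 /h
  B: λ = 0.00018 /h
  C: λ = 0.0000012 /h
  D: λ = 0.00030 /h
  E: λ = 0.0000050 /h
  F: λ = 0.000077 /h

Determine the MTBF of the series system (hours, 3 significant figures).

Series of exponential components: λ_sys = Σ λ_i
λ_sys = 0.00044 + 0.00018 + 0.0000012 + 0.00030 + 0.0000050 + 0.000077 = 1.0032e-03 /h
MTBF = 1 / λ_sys = 997 h

997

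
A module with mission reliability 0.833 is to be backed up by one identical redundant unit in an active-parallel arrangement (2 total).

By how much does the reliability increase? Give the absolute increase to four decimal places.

R_before = 0.833
R_after = 1 − (1 − 0.833)^2 = 0.9721
ΔR = 0.9721 − 0.833 = 0.1391

0.1391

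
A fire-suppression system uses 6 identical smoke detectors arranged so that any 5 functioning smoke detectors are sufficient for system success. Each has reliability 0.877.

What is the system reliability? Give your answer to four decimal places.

R = Σ_{i=5}^{6} C(6,i) p^i (1−p)^{6−i} with p = 0.877
C(6,5)·0.877^5·0.123^1 = 0.382873
C(6,6)·0.877^6·0.123^0 = 0.454986
Sum = 0.8379

0.8379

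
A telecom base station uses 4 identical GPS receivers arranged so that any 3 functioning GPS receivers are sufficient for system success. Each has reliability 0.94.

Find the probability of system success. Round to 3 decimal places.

R = Σ_{i=3}^{4} C(4,i) p^i (1−p)^{4−i} with p = 0.94
C(4,3)·0.94^3·0.06^1 = 0.19934
C(4,4)·0.94^4·0.06^0 = 0.78075
Sum = 0.980

0.980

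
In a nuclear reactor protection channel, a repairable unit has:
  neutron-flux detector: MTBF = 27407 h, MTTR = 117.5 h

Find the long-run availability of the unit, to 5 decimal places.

A(neutron-flux detector) = MTBF/(MTBF+MTTR) = 27407/(27407+117.5) = 0.99573

0.99573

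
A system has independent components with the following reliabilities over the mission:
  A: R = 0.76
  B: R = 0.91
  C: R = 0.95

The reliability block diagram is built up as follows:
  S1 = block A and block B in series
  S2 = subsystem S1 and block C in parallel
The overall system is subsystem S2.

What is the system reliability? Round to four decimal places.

0.9846

Series (A and B): 0.760000 × 0.910000 = 0.691600
Parallel ([0.691600] and C): 1 − (1 − 0.691600)(1 − 0.950000) = 0.9846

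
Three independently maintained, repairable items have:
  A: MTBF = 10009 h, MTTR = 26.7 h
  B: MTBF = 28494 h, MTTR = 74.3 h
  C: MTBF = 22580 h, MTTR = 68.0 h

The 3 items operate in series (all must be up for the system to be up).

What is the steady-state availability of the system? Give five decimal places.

A(A) = MTBF/(MTBF+MTTR) = 10009/(10009+26.7) = 0.997339
A(B) = MTBF/(MTBF+MTTR) = 28494/(28494+74.3) = 0.997399
A(C) = MTBF/(MTBF+MTTR) = 22580/(22580+68.0) = 0.996998
Series availability: 0.997339 × 0.997399 × 0.996998 = 0.99176

0.99176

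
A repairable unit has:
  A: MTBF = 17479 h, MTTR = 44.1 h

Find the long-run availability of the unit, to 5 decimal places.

A(A) = MTBF/(MTBF+MTTR) = 17479/(17479+44.1) = 0.99748

0.99748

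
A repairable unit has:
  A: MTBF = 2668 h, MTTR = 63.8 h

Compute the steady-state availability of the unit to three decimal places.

0.977

A(A) = MTBF/(MTBF+MTTR) = 2668/(2668+63.8) = 0.977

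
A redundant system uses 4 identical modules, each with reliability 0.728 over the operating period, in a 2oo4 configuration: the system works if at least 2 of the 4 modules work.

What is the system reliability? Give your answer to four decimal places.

0.9359

R = Σ_{i=2}^{4} C(4,i) p^i (1−p)^{4−i} with p = 0.728
C(4,2)·0.728^2·0.272^2 = 0.235262
C(4,3)·0.728^3·0.272^1 = 0.419781
C(4,4)·0.728^4·0.272^0 = 0.280883
Sum = 0.9359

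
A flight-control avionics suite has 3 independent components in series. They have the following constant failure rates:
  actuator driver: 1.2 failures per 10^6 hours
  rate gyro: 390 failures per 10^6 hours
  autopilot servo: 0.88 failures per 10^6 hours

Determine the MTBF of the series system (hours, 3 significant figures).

Series of exponential components: λ_sys = Σ λ_i
λ_sys = 0.0000012 + 0.00039 + 0.00000088 = 3.9208e-04 /h
MTBF = 1 / λ_sys = 2550 h

2550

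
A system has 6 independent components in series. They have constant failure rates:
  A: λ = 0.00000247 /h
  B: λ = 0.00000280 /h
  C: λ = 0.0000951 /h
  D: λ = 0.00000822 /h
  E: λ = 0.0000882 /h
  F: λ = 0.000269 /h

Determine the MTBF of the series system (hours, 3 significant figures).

2150

Series of exponential components: λ_sys = Σ λ_i
λ_sys = 0.00000247 + 0.00000280 + 0.0000951 + 0.00000822 + 0.0000882 + 0.000269 = 4.6579e-04 /h
MTBF = 1 / λ_sys = 2150 h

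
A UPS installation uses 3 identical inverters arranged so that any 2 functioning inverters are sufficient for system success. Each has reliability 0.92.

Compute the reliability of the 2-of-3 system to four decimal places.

0.9818

R = Σ_{i=2}^{3} C(3,i) p^i (1−p)^{3−i} with p = 0.92
C(3,2)·0.92^2·0.08^1 = 0.203136
C(3,3)·0.92^3·0.08^0 = 0.778688
Sum = 0.9818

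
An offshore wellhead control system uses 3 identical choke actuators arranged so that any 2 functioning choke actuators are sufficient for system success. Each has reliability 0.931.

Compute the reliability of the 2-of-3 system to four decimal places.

0.9864

R = Σ_{i=2}^{3} C(3,i) p^i (1−p)^{3−i} with p = 0.931
C(3,2)·0.931^2·0.069^1 = 0.179420
C(3,3)·0.931^3·0.069^0 = 0.806954
Sum = 0.9864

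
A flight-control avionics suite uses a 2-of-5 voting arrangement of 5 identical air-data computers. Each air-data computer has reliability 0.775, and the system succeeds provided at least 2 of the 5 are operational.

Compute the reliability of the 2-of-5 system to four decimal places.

R = Σ_{i=2}^{5} C(5,i) p^i (1−p)^{5−i} with p = 0.775
C(5,2)·0.775^2·0.225^3 = 0.068415
C(5,3)·0.775^3·0.225^2 = 0.235651
C(5,4)·0.775^4·0.225^1 = 0.405844
C(5,5)·0.775^5·0.225^0 = 0.279582
Sum = 0.9895

0.9895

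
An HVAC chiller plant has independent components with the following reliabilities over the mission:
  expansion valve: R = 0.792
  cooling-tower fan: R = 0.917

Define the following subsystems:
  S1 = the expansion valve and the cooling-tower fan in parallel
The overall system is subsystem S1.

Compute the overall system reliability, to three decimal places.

0.983

Parallel (expansion valve and cooling-tower fan): 1 − (1 − 0.79200)(1 − 0.91700) = 0.983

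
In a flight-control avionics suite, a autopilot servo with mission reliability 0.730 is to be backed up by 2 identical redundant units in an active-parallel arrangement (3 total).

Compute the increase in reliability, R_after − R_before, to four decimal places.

0.2503

R_before = 0.730
R_after = 1 − (1 − 0.730)^3 = 0.9803
ΔR = 0.9803 − 0.730 = 0.2503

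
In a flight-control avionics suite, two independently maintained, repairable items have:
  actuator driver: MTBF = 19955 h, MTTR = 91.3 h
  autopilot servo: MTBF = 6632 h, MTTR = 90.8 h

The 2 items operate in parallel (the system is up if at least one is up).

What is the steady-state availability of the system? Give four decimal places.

0.9999

A(actuator driver) = MTBF/(MTBF+MTTR) = 19955/(19955+91.3) = 0.995446
A(autopilot servo) = MTBF/(MTBF+MTTR) = 6632/(6632+90.8) = 0.986494
Parallel availability: 1 − (1 − 0.995446)(1 − 0.986494) = 0.9999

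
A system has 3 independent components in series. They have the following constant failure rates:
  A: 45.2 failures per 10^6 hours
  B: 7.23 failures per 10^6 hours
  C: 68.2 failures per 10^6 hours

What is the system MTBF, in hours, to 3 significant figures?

Series of exponential components: λ_sys = Σ λ_i
λ_sys = 0.0000452 + 0.00000723 + 0.0000682 = 1.2063e-04 /h
MTBF = 1 / λ_sys = 8290 h

8290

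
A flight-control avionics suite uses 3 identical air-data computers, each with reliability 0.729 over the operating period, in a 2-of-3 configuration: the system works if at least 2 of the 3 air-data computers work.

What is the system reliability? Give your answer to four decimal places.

0.8195

R = Σ_{i=2}^{3} C(3,i) p^i (1−p)^{3−i} with p = 0.729
C(3,2)·0.729^2·0.271^1 = 0.432062
C(3,3)·0.729^3·0.271^0 = 0.387420
Sum = 0.8195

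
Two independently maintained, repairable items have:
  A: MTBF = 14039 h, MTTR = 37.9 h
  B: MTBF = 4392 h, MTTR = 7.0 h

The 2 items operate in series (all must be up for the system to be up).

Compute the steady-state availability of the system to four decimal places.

0.9957

A(A) = MTBF/(MTBF+MTTR) = 14039/(14039+37.9) = 0.997308
A(B) = MTBF/(MTBF+MTTR) = 4392/(4392+7.0) = 0.998409
Series availability: 0.997308 × 0.998409 = 0.9957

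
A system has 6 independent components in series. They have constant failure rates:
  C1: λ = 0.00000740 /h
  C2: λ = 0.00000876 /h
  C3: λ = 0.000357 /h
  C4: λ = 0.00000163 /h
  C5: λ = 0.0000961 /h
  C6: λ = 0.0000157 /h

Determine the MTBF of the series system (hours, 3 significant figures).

Series of exponential components: λ_sys = Σ λ_i
λ_sys = 0.00000740 + 0.00000876 + 0.000357 + 0.00000163 + 0.0000961 + 0.0000157 = 4.8659e-04 /h
MTBF = 1 / λ_sys = 2060 h

2060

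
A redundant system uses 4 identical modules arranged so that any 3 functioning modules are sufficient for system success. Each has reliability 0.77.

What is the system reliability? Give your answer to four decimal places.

0.7715

R = Σ_{i=3}^{4} C(4,i) p^i (1−p)^{4−i} with p = 0.77
C(4,3)·0.77^3·0.23^1 = 0.420010
C(4,4)·0.77^4·0.23^0 = 0.351530
Sum = 0.7715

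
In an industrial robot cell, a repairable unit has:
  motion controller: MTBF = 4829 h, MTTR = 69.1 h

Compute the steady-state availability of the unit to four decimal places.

A(motion controller) = MTBF/(MTBF+MTTR) = 4829/(4829+69.1) = 0.9859

0.9859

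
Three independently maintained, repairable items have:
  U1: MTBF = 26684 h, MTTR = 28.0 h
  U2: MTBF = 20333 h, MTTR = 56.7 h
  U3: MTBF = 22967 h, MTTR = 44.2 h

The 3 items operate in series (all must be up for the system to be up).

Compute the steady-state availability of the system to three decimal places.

A(U1) = MTBF/(MTBF+MTTR) = 26684/(26684+28.0) = 0.998952
A(U2) = MTBF/(MTBF+MTTR) = 20333/(20333+56.7) = 0.997219
A(U3) = MTBF/(MTBF+MTTR) = 22967/(22967+44.2) = 0.998079
Series availability: 0.998952 × 0.997219 × 0.998079 = 0.994

0.994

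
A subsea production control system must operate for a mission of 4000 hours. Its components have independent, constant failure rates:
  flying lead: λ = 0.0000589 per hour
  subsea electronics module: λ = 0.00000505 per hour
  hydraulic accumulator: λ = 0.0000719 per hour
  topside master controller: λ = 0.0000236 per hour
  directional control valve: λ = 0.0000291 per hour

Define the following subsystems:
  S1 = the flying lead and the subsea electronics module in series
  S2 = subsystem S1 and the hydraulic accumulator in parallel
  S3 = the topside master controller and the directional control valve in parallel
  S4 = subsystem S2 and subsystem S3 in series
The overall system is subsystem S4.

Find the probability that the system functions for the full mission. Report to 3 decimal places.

0.934

R(flying lead) = exp(−0.0000589 × 4000) = 0.79010
R(subsea electronics module) = exp(−0.00000505 × 4000) = 0.98000
R(hydraulic accumulator) = exp(−0.0000719 × 4000) = 0.75006
R(topside master controller) = exp(−0.0000236 × 4000) = 0.90992
R(directional control valve) = exp(−0.0000291 × 4000) = 0.89012
Series (flying lead and subsea electronics module): 0.79010 × 0.98000 = 0.77430
Parallel ([0.77430] and hydraulic accumulator): 1 − (1 − 0.77430)(1 − 0.75006) = 0.94359
Parallel (topside master controller and directional control valve): 1 − (1 − 0.90992)(1 − 0.89012) = 0.99010
Series ([0.94359] and [0.99010]): 0.94359 × 0.99010 = 0.934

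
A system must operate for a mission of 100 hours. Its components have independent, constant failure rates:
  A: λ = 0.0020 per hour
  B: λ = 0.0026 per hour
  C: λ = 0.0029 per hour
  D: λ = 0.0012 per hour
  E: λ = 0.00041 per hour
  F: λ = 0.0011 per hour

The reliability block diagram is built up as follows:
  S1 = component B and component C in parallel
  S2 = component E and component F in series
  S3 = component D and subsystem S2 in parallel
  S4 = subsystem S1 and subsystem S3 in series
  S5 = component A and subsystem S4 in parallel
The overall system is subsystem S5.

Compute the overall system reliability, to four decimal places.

0.9868

R(A) = exp(−0.0020 × 100) = 0.818731
R(B) = exp(−0.0026 × 100) = 0.771052
R(C) = exp(−0.0029 × 100) = 0.748264
R(D) = exp(−0.0012 × 100) = 0.886920
R(E) = exp(−0.00041 × 100) = 0.959829
R(F) = exp(−0.0011 × 100) = 0.895834
Parallel (B and C): 1 − (1 − 0.771052)(1 − 0.748264) = 0.942366
Series (E and F): 0.959829 × 0.895834 = 0.859847
Parallel (D and [0.859847]): 1 − (1 − 0.886920)(1 − 0.859847) = 0.984151
Series ([0.942366] and [0.984151]): 0.942366 × 0.984151 = 0.927430
Parallel (A and [0.927430]): 1 − (1 − 0.818731)(1 − 0.927430) = 0.9868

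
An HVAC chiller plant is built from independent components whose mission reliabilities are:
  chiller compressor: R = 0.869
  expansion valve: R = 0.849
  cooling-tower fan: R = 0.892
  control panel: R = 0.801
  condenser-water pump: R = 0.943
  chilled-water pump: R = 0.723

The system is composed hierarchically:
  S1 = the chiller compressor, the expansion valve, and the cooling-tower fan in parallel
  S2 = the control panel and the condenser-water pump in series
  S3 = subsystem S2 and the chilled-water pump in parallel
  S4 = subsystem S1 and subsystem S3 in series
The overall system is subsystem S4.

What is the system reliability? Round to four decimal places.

0.9302

Parallel (chiller compressor, expansion valve, and cooling-tower fan): 1 − (1 − 0.869000)(1 − 0.849000)(1 − 0.892000) = 0.997864
Series (control panel and condenser-water pump): 0.801000 × 0.943000 = 0.755343
Parallel ([0.755343] and chilled-water pump): 1 − (1 − 0.755343)(1 − 0.723000) = 0.932230
Series ([0.997864] and [0.932230]): 0.997864 × 0.932230 = 0.9302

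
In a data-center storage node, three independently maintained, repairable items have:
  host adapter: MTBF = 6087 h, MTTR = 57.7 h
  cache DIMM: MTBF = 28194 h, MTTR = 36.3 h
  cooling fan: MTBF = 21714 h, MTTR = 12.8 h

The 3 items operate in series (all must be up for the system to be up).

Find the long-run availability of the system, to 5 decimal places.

0.98875

A(host adapter) = MTBF/(MTBF+MTTR) = 6087/(6087+57.7) = 0.990610
A(cache DIMM) = MTBF/(MTBF+MTTR) = 28194/(28194+36.3) = 0.998714
A(cooling fan) = MTBF/(MTBF+MTTR) = 21714/(21714+12.8) = 0.999411
Series availability: 0.990610 × 0.998714 × 0.999411 = 0.98875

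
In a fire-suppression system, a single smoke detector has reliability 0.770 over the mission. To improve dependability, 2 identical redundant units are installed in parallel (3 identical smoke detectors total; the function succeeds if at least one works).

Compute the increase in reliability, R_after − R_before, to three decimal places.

R_before = 0.770
R_after = 1 − (1 − 0.770)^3 = 0.988
ΔR = 0.988 − 0.770 = 0.218

0.218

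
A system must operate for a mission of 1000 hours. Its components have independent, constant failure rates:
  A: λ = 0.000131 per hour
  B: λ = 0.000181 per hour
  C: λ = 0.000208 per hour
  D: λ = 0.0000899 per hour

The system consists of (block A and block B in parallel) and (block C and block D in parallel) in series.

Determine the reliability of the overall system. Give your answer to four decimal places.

0.9639

R(A) = exp(−0.000131 × 1000) = 0.877218
R(B) = exp(−0.000181 × 1000) = 0.834435
R(C) = exp(−0.000208 × 1000) = 0.812207
R(D) = exp(−0.0000899 × 1000) = 0.914023
Parallel (A and B): 1 − (1 − 0.877218)(1 − 0.834435) = 0.979672
Parallel (C and D): 1 − (1 − 0.812207)(1 − 0.914023) = 0.983854
Series ([0.979672] and [0.983854]): 0.979672 × 0.983854 = 0.9639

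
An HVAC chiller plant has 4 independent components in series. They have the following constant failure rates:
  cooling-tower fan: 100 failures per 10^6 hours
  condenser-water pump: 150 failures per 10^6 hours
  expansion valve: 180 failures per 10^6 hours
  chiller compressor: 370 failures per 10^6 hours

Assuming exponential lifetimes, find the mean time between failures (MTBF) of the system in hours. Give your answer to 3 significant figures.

Series of exponential components: λ_sys = Σ λ_i
λ_sys = 0.00010 + 0.00015 + 0.00018 + 0.00037 = 8.0000e-04 /h
MTBF = 1 / λ_sys = 1250 h

1250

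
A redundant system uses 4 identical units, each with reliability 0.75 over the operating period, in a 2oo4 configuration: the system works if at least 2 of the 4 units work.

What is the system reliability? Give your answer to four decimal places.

0.9492

R = Σ_{i=2}^{4} C(4,i) p^i (1−p)^{4−i} with p = 0.75
C(4,2)·0.75^2·0.25^2 = 0.210938
C(4,3)·0.75^3·0.25^1 = 0.421875
C(4,4)·0.75^4·0.25^0 = 0.316406
Sum = 0.9492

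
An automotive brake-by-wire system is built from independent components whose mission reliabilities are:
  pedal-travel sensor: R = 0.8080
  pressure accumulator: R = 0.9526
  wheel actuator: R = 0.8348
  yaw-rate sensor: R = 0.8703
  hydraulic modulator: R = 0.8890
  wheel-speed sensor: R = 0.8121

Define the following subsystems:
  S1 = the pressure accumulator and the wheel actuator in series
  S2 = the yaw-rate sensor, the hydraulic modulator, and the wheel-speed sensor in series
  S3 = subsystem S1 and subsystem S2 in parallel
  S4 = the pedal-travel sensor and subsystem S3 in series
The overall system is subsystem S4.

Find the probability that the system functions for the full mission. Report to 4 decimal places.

0.7465

Series (pressure accumulator and wheel actuator): 0.952600 × 0.834800 = 0.795230
Series (yaw-rate sensor, hydraulic modulator, and wheel-speed sensor): 0.870300 × 0.889000 × 0.812100 = 0.628319
Parallel ([0.795230] and [0.628319]): 1 − (1 − 0.795230)(1 − 0.628319) = 0.923891
Series (pedal-travel sensor and [0.923891]): 0.808000 × 0.923891 = 0.7465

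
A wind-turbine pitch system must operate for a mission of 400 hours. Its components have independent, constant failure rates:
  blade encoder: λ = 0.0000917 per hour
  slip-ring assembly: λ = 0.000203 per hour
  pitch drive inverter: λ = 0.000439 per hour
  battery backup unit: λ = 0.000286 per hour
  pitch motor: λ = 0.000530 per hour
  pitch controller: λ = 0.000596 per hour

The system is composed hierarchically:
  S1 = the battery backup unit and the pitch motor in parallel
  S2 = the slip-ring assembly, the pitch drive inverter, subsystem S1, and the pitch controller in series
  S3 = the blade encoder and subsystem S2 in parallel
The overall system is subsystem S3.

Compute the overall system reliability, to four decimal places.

0.9855

R(blade encoder) = exp(−0.0000917 × 400) = 0.963985
R(slip-ring assembly) = exp(−0.000203 × 400) = 0.922009
R(pitch drive inverter) = exp(−0.000439 × 400) = 0.838953
R(battery backup unit) = exp(−0.000286 × 400) = 0.891901
R(pitch motor) = exp(−0.000530 × 400) = 0.808965
R(pitch controller) = exp(−0.000596 × 400) = 0.787887
Parallel (battery backup unit and pitch motor): 1 − (1 − 0.891901)(1 − 0.808965) = 0.979349
Series (slip-ring assembly, pitch drive inverter, [0.979349], and pitch controller): 0.922009 × 0.838953 × 0.979349 × 0.787887 = 0.596862
Parallel (blade encoder and [0.596862]): 1 − (1 − 0.963985)(1 − 0.596862) = 0.9855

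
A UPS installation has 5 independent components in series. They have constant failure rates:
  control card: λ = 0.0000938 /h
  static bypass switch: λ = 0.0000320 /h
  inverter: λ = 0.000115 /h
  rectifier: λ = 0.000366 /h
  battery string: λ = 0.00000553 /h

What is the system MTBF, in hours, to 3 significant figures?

1630

Series of exponential components: λ_sys = Σ λ_i
λ_sys = 0.0000938 + 0.0000320 + 0.000115 + 0.000366 + 0.00000553 = 6.1233e-04 /h
MTBF = 1 / λ_sys = 1630 h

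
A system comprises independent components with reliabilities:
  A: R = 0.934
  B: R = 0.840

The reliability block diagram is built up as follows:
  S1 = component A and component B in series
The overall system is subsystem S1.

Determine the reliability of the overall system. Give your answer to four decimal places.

0.7846

Series (A and B): 0.934000 × 0.840000 = 0.7846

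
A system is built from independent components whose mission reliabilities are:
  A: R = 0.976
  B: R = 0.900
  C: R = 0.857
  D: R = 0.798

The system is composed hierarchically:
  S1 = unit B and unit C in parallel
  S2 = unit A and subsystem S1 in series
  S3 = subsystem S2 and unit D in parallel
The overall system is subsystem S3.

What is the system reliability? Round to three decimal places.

0.992

Parallel (B and C): 1 − (1 − 0.90000)(1 − 0.85700) = 0.98570
Series (A and [0.98570]): 0.97600 × 0.98570 = 0.96204
Parallel ([0.96204] and D): 1 − (1 − 0.96204)(1 − 0.79800) = 0.992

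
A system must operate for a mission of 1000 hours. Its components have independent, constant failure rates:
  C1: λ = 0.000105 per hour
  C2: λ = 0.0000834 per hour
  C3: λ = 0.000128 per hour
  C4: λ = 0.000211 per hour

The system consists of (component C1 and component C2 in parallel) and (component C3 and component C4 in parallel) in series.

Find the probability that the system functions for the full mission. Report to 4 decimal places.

0.9694

R(C1) = exp(−0.000105 × 1000) = 0.900325
R(C2) = exp(−0.0000834 × 1000) = 0.919983
R(C3) = exp(−0.000128 × 1000) = 0.879853
R(C4) = exp(−0.000211 × 1000) = 0.809774
Parallel (C1 and C2): 1 − (1 − 0.900325)(1 − 0.919983) = 0.992024
Parallel (C3 and C4): 1 − (1 − 0.879853)(1 − 0.809774) = 0.977145
Series ([0.992024] and [0.977145]): 0.992024 × 0.977145 = 0.9694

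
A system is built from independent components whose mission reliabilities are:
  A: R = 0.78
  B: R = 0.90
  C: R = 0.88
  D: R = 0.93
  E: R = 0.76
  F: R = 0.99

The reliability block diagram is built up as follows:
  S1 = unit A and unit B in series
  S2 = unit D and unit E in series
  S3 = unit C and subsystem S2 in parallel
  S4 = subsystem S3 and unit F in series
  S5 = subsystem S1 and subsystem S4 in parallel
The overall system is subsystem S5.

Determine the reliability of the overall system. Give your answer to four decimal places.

Series (A and B): 0.780000 × 0.900000 = 0.702000
Series (D and E): 0.930000 × 0.760000 = 0.706800
Parallel (C and [0.706800]): 1 − (1 − 0.880000)(1 − 0.706800) = 0.964816
Series ([0.964816] and F): 0.964816 × 0.990000 = 0.955168
Parallel ([0.702000] and [0.955168]): 1 − (1 − 0.702000)(1 − 0.955168) = 0.9866

0.9866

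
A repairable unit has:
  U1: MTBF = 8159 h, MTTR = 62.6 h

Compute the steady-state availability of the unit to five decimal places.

A(U1) = MTBF/(MTBF+MTTR) = 8159/(8159+62.6) = 0.99239

0.99239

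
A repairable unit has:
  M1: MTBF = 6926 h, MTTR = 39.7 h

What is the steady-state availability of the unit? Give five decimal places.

0.99430

A(M1) = MTBF/(MTBF+MTTR) = 6926/(6926+39.7) = 0.99430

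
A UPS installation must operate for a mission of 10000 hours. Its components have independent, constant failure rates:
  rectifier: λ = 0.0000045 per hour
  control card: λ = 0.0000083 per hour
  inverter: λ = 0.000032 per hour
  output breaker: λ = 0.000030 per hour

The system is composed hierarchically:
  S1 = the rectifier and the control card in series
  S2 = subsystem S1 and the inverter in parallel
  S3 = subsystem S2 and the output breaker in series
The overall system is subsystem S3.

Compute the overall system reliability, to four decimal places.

R(rectifier) = exp(−0.0000045 × 10000) = 0.955997
R(control card) = exp(−0.0000083 × 10000) = 0.920351
R(inverter) = exp(−0.000032 × 10000) = 0.726149
R(output breaker) = exp(−0.000030 × 10000) = 0.740818
Series (rectifier and control card): 0.955997 × 0.920351 = 0.879853
Parallel ([0.879853] and inverter): 1 − (1 − 0.879853)(1 − 0.726149) = 0.967098
Series ([0.967098] and output breaker): 0.967098 × 0.740818 = 0.7164

0.7164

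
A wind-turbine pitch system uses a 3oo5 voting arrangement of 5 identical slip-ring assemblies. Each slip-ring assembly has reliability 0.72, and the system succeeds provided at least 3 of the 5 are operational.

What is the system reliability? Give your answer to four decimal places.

0.8624

R = Σ_{i=3}^{5} C(5,i) p^i (1−p)^{5−i} with p = 0.72
C(5,3)·0.72^3·0.28^2 = 0.292626
C(5,4)·0.72^4·0.28^1 = 0.376234
C(5,5)·0.72^5·0.28^0 = 0.193492
Sum = 0.8624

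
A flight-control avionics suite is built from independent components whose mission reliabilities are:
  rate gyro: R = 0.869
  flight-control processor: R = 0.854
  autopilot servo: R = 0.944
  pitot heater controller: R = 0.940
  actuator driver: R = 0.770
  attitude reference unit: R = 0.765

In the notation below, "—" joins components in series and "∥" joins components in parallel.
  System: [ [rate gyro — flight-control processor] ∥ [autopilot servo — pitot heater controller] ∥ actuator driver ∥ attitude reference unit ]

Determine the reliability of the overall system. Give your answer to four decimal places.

0.9984

Series (rate gyro and flight-control processor): 0.869000 × 0.854000 = 0.742126
Series (autopilot servo and pitot heater controller): 0.944000 × 0.940000 = 0.887360
Parallel ([0.742126], [0.887360], actuator driver, and attitude reference unit): 1 − (1 − 0.742126)(1 − 0.887360)(1 − 0.770000)(1 − 0.765000) = 0.9984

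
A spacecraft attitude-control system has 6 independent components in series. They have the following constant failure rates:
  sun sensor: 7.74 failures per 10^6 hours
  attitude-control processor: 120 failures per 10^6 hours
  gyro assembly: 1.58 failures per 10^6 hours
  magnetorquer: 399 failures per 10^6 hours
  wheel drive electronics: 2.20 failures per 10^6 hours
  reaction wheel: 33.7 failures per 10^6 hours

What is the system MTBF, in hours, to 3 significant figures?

1770

Series of exponential components: λ_sys = Σ λ_i
λ_sys = 0.00000774 + 0.000120 + 0.00000158 + 0.000399 + 0.00000220 + 0.0000337 = 5.6422e-04 /h
MTBF = 1 / λ_sys = 1770 h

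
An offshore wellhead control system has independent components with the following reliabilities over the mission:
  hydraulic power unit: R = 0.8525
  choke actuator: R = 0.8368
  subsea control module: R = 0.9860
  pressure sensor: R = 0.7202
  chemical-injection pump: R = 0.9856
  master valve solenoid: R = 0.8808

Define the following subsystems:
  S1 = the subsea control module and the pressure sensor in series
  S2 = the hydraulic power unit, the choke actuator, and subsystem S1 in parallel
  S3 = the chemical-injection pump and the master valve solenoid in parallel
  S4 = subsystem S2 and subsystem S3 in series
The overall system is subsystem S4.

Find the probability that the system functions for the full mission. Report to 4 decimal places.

Series (subsea control module and pressure sensor): 0.986000 × 0.720200 = 0.710117
Parallel (hydraulic power unit, choke actuator, and [0.710117]): 1 − (1 − 0.852500)(1 − 0.836800)(1 − 0.710117) = 0.993022
Parallel (chemical-injection pump and master valve solenoid): 1 − (1 − 0.985600)(1 − 0.880800) = 0.998284
Series ([0.993022] and [0.998284]): 0.993022 × 0.998284 = 0.9913

0.9913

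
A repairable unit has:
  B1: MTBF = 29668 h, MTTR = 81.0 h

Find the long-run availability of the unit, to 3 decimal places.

A(B1) = MTBF/(MTBF+MTTR) = 29668/(29668+81.0) = 0.997

0.997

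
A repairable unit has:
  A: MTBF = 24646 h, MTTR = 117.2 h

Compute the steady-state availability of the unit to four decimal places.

0.9953

A(A) = MTBF/(MTBF+MTTR) = 24646/(24646+117.2) = 0.9953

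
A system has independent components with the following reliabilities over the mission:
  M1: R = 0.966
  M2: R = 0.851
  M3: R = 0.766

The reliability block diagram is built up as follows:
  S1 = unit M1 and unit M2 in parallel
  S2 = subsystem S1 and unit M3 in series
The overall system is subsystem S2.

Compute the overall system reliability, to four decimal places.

Parallel (M1 and M2): 1 − (1 − 0.966000)(1 − 0.851000) = 0.994934
Series ([0.994934] and M3): 0.994934 × 0.766000 = 0.7621

0.7621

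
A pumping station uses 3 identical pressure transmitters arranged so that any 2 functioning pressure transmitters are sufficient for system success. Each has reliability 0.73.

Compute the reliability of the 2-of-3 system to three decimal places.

R = Σ_{i=2}^{3} C(3,i) p^i (1−p)^{3−i} with p = 0.73
C(3,2)·0.73^2·0.27^1 = 0.43165
C(3,3)·0.73^3·0.27^0 = 0.38902
Sum = 0.821

0.821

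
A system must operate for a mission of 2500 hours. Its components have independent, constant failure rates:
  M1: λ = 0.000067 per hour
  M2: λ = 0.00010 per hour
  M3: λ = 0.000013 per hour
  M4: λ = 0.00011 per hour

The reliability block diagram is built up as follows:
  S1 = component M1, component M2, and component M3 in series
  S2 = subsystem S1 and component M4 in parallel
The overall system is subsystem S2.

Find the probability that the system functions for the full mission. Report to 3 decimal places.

0.913

R(M1) = exp(−0.000067 × 2500) = 0.84578
R(M2) = exp(−0.00010 × 2500) = 0.77880
R(M3) = exp(−0.000013 × 2500) = 0.96802
R(M4) = exp(−0.00011 × 2500) = 0.75957
Series (M1, M2, and M3): 0.84578 × 0.77880 × 0.96802 = 0.63763
Parallel ([0.63763] and M4): 1 − (1 − 0.63763)(1 − 0.75957) = 0.913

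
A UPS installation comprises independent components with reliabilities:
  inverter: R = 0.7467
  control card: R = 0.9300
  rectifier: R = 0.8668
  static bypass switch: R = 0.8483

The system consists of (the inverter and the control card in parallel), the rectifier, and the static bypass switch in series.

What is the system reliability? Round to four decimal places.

Parallel (inverter and control card): 1 − (1 − 0.746700)(1 − 0.930000) = 0.982269
Series ([0.982269], rectifier, and static bypass switch): 0.982269 × 0.866800 × 0.848300 = 0.7223

0.7223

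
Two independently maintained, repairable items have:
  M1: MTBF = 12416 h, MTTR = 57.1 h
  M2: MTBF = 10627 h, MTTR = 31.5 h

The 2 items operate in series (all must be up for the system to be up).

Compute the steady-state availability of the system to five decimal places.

A(M1) = MTBF/(MTBF+MTTR) = 12416/(12416+57.1) = 0.995422
A(M2) = MTBF/(MTBF+MTTR) = 10627/(10627+31.5) = 0.997045
Series availability: 0.995422 × 0.997045 = 0.99248

0.99248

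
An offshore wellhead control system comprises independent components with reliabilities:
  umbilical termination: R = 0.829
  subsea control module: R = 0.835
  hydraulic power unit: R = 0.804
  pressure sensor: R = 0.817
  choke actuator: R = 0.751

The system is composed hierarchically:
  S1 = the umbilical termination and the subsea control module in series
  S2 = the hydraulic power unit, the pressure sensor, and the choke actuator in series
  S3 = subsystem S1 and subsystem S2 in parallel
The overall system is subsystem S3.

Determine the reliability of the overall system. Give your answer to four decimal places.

0.8440

Series (umbilical termination and subsea control module): 0.829000 × 0.835000 = 0.692215
Series (hydraulic power unit, pressure sensor, and choke actuator): 0.804000 × 0.817000 × 0.751000 = 0.493308
Parallel ([0.692215] and [0.493308]): 1 − (1 − 0.692215)(1 − 0.493308) = 0.8440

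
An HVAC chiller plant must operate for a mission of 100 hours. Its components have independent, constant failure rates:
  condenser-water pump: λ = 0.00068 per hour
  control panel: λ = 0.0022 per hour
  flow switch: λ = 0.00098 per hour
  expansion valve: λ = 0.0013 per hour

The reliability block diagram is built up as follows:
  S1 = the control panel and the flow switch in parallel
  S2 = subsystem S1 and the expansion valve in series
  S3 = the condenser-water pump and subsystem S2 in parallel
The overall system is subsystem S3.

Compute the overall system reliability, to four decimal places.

0.9909

R(condenser-water pump) = exp(−0.00068 × 100) = 0.934260
R(control panel) = exp(−0.0022 × 100) = 0.802519
R(flow switch) = exp(−0.00098 × 100) = 0.906649
R(expansion valve) = exp(−0.0013 × 100) = 0.878095
Parallel (control panel and flow switch): 1 − (1 − 0.802519)(1 − 0.906649) = 0.981565
Series ([0.981565] and expansion valve): 0.981565 × 0.878095 = 0.861907
Parallel (condenser-water pump and [0.861907]): 1 − (1 − 0.934260)(1 − 0.861907) = 0.9909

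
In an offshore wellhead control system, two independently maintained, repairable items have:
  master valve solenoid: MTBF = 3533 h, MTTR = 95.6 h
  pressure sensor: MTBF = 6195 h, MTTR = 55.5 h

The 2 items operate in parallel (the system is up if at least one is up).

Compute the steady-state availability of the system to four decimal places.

A(master valve solenoid) = MTBF/(MTBF+MTTR) = 3533/(3533+95.6) = 0.973654
A(pressure sensor) = MTBF/(MTBF+MTTR) = 6195/(6195+55.5) = 0.991121
Parallel availability: 1 − (1 − 0.973654)(1 − 0.991121) = 0.9998

0.9998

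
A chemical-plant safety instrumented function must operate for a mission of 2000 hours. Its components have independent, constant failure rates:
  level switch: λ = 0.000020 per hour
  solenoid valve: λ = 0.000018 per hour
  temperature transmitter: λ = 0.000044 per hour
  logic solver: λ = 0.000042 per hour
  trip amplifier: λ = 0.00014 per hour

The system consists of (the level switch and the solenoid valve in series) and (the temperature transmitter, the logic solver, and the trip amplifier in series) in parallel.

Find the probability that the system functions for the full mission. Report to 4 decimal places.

0.9734

R(level switch) = exp(−0.000020 × 2000) = 0.960789
R(solenoid valve) = exp(−0.000018 × 2000) = 0.964640
R(temperature transmitter) = exp(−0.000044 × 2000) = 0.915761
R(logic solver) = exp(−0.000042 × 2000) = 0.919431
R(trip amplifier) = exp(−0.00014 × 2000) = 0.755784
Series (level switch and solenoid valve): 0.960789 × 0.964640 = 0.926816
Series (temperature transmitter, logic solver, and trip amplifier): 0.915761 × 0.919431 × 0.755784 = 0.636354
Parallel ([0.926816] and [0.636354]): 1 − (1 − 0.926816)(1 − 0.636354) = 0.9734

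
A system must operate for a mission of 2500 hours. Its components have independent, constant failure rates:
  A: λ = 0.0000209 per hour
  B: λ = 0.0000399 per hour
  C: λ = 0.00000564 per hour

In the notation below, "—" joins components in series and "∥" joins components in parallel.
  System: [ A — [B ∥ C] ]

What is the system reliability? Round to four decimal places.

R(A) = exp(−0.0000209 × 2500) = 0.949092
R(B) = exp(−0.0000399 × 2500) = 0.905064
R(C) = exp(−0.00000564 × 2500) = 0.985999
Parallel (B and C): 1 − (1 − 0.905064)(1 − 0.985999) = 0.998671
Series (A and [0.998671]): 0.949092 × 0.998671 = 0.9478

0.9478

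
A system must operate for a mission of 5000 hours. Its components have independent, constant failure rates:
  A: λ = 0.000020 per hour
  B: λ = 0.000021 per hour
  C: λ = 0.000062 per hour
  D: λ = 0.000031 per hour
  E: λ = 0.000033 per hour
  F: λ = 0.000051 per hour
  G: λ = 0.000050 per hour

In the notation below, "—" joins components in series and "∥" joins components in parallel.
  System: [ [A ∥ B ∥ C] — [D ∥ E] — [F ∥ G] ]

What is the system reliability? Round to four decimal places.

0.9271

R(A) = exp(−0.000020 × 5000) = 0.904837
R(B) = exp(−0.000021 × 5000) = 0.900325
R(C) = exp(−0.000062 × 5000) = 0.733447
R(D) = exp(−0.000031 × 5000) = 0.856415
R(E) = exp(−0.000033 × 5000) = 0.847894
R(F) = exp(−0.000051 × 5000) = 0.774916
R(G) = exp(−0.000050 × 5000) = 0.778801
Parallel (A, B, and C): 1 − (1 − 0.904837)(1 − 0.900325)(1 − 0.733447) = 0.997472
Parallel (D and E): 1 − (1 − 0.856415)(1 − 0.847894) = 0.978160
Parallel (F and G): 1 − (1 − 0.774916)(1 − 0.778801) = 0.950212
Series ([0.997472], [0.978160], and [0.950212]): 0.997472 × 0.978160 × 0.950212 = 0.9271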